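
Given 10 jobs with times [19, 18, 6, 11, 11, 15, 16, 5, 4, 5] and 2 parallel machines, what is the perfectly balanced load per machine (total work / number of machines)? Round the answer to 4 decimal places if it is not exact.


Total processing time = 19 + 18 + 6 + 11 + 11 + 15 + 16 + 5 + 4 + 5 = 110
Number of machines = 2
Ideal balanced load = 110 / 2 = 55.0

55.0


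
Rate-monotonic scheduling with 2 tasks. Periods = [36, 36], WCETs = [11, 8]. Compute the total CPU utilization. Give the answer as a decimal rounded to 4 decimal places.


Compute individual utilizations (exact fractions):
  Task 1: C/T = 11/36 (approx. 0.3056)
  Task 2: C/T = 8/36 = 2/9 (approx. 0.2222)
Total utilization U = 11/36 + 2/9 = 19/36
Rounded to 4 decimal places: U = 0.5278
RM (Liu & Layland) bound for 2 tasks = 0.828427; compare with U = 19/36 (approx. 0.527778)
U <= bound, so schedulable by RM sufficient condition.

0.5278


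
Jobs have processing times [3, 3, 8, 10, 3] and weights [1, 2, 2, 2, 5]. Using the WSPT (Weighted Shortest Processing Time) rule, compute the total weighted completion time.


Compute p/w ratios and sort ascending (WSPT): [(3, 5), (3, 2), (3, 1), (8, 2), (10, 2)]
Compute weighted completion times:
  Job (p=3,w=5): C=3, w*C=5*3=15
  Job (p=3,w=2): C=6, w*C=2*6=12
  Job (p=3,w=1): C=9, w*C=1*9=9
  Job (p=8,w=2): C=17, w*C=2*17=34
  Job (p=10,w=2): C=27, w*C=2*27=54
Total weighted completion time = 124

124


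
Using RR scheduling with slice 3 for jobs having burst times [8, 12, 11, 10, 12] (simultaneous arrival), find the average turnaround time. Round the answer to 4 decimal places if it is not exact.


Time quantum = 3
Execution trace:
  J1 runs 3 units, time = 3
  J2 runs 3 units, time = 6
  J3 runs 3 units, time = 9
  J4 runs 3 units, time = 12
  J5 runs 3 units, time = 15
  J1 runs 3 units, time = 18
  J2 runs 3 units, time = 21
  J3 runs 3 units, time = 24
  J4 runs 3 units, time = 27
  J5 runs 3 units, time = 30
  J1 runs 2 units, time = 32
  J2 runs 3 units, time = 35
  J3 runs 3 units, time = 38
  J4 runs 3 units, time = 41
  J5 runs 3 units, time = 44
  J2 runs 3 units, time = 47
  J3 runs 2 units, time = 49
  J4 runs 1 units, time = 50
  J5 runs 3 units, time = 53
Finish times: [32, 47, 49, 50, 53]
Average turnaround = 231/5 = 46.2

46.2


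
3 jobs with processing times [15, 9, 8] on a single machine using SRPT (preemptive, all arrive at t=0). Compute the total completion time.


Since all jobs arrive at t=0, SRPT equals SPT ordering.
SPT order: [8, 9, 15]
Completion times:
  Job 1: p=8, C=8
  Job 2: p=9, C=17
  Job 3: p=15, C=32
Total completion time = 8 + 17 + 32 = 57

57


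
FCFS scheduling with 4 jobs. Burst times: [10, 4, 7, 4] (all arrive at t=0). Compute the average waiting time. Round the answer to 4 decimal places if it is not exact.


FCFS order (as given): [10, 4, 7, 4]
Waiting times:
  Job 1: wait = 0
  Job 2: wait = 10
  Job 3: wait = 14
  Job 4: wait = 21
Sum of waiting times = 45
Average waiting time = 45/4 = 11.25

11.25


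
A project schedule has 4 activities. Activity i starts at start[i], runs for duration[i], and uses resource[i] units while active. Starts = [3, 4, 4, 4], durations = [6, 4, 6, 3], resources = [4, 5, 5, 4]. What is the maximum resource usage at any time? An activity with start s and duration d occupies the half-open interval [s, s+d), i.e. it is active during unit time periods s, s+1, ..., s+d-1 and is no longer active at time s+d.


Each activity i is active on [start_i, start_i + duration_i).
Compute total resource usage per time slot:
  t=0: active resources = [], total = 0
  t=1: active resources = [], total = 0
  t=2: active resources = [], total = 0
  t=3: active resources = [4], total = 4
  t=4: active resources = [4, 5, 5, 4], total = 18
  t=5: active resources = [4, 5, 5, 4], total = 18
  t=6: active resources = [4, 5, 5, 4], total = 18
  t=7: active resources = [4, 5, 5], total = 14
  t=8: active resources = [4, 5], total = 9
  t=9: active resources = [5], total = 5
Peak resource demand = 18

18


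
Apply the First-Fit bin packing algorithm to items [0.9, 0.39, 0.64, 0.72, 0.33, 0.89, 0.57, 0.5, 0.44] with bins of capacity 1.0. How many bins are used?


Place items sequentially using First-Fit:
  Item 0.9 -> new Bin 1
  Item 0.39 -> new Bin 2
  Item 0.64 -> new Bin 3
  Item 0.72 -> new Bin 4
  Item 0.33 -> Bin 2 (now 0.72)
  Item 0.89 -> new Bin 5
  Item 0.57 -> new Bin 6
  Item 0.5 -> new Bin 7
  Item 0.44 -> Bin 7 (now 0.94)
Total bins used = 7

7


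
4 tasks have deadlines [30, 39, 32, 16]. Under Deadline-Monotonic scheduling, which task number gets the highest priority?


Sort tasks by relative deadline (ascending):
  Task 4: deadline = 16
  Task 1: deadline = 30
  Task 3: deadline = 32
  Task 2: deadline = 39
Priority order (highest first): [4, 1, 3, 2]
Highest priority task = 4

4


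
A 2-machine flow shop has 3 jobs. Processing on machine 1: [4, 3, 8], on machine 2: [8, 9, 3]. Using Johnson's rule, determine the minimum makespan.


Apply Johnson's rule:
  Group 1 (a <= b): [(2, 3, 9), (1, 4, 8)]
  Group 2 (a > b): [(3, 8, 3)]
Optimal job order: [2, 1, 3]
Schedule:
  Job 2: M1 done at 3, M2 done at 12
  Job 1: M1 done at 7, M2 done at 20
  Job 3: M1 done at 15, M2 done at 23
Makespan = 23

23


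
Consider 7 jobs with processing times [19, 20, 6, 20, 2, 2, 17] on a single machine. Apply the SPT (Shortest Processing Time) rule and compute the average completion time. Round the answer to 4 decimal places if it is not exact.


Sort jobs by processing time (SPT order): [2, 2, 6, 17, 19, 20, 20]
Compute completion times sequentially:
  Job 1: processing = 2, completes at 2
  Job 2: processing = 2, completes at 4
  Job 3: processing = 6, completes at 10
  Job 4: processing = 17, completes at 27
  Job 5: processing = 19, completes at 46
  Job 6: processing = 20, completes at 66
  Job 7: processing = 20, completes at 86
Sum of completion times = 241
Average completion time = 241/7 = 34.4286

34.4286


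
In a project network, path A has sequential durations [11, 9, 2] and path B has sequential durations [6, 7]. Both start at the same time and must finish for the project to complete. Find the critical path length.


Path A total = 11 + 9 + 2 = 22
Path B total = 6 + 7 = 13
Critical path = longest path = max(22, 13) = 22

22


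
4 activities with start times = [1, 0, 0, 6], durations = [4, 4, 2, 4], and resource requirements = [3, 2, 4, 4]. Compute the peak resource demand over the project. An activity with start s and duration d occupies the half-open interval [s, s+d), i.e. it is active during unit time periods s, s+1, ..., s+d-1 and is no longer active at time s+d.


Each activity i is active on [start_i, start_i + duration_i).
Compute total resource usage per time slot:
  t=0: active resources = [2, 4], total = 6
  t=1: active resources = [3, 2, 4], total = 9
  t=2: active resources = [3, 2], total = 5
  t=3: active resources = [3, 2], total = 5
  t=4: active resources = [3], total = 3
  t=5: active resources = [], total = 0
  t=6: active resources = [4], total = 4
  t=7: active resources = [4], total = 4
  t=8: active resources = [4], total = 4
  t=9: active resources = [4], total = 4
Peak resource demand = 9

9


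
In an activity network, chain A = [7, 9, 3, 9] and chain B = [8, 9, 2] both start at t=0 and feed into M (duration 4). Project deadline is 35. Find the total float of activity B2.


Forward pass: ES(B2) = sum of predecessors on chain B = 8
EF = ES + duration = 8 + 9 = 17
Backward pass: LF(M) = deadline = 35; LS(M) = 35 - 4 = 31
LF(B2) = LS(M) - sum(successors on chain B) = 31 - 2 = 29
LS = LF - duration = 29 - 9 = 20
Total float = LS - ES = 20 - 8 = 12

12


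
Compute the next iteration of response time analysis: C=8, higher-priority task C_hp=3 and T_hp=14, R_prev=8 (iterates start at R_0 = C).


R_next = C + ceil(R_prev / T_hp) * C_hp
ceil(8 / 14) = ceil(0.5714) = 1
Interference = 1 * 3 = 3
R_next = 8 + 3 = 11

11


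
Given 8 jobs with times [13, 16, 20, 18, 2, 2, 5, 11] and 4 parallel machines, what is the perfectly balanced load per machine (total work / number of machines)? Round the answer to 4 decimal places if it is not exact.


Total processing time = 13 + 16 + 20 + 18 + 2 + 2 + 5 + 11 = 87
Number of machines = 4
Ideal balanced load = 87 / 4 = 21.75

21.75


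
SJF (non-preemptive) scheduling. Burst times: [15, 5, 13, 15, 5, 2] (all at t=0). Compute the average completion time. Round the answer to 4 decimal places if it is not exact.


SJF order (ascending): [2, 5, 5, 13, 15, 15]
Completion times:
  Job 1: burst=2, C=2
  Job 2: burst=5, C=7
  Job 3: burst=5, C=12
  Job 4: burst=13, C=25
  Job 5: burst=15, C=40
  Job 6: burst=15, C=55
Average completion = 141/6 = 23.5

23.5


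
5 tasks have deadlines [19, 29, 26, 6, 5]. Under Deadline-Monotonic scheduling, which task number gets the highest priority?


Sort tasks by relative deadline (ascending):
  Task 5: deadline = 5
  Task 4: deadline = 6
  Task 1: deadline = 19
  Task 3: deadline = 26
  Task 2: deadline = 29
Priority order (highest first): [5, 4, 1, 3, 2]
Highest priority task = 5

5


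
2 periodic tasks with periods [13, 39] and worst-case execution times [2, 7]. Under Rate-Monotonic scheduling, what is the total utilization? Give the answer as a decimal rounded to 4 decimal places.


Compute individual utilizations (exact fractions):
  Task 1: C/T = 2/13 (approx. 0.1538)
  Task 2: C/T = 7/39 (approx. 0.1795)
Total utilization U = 2/13 + 7/39 = 1/3
Rounded to 4 decimal places: U = 0.3333
RM (Liu & Layland) bound for 2 tasks = 0.828427; compare with U = 1/3 (approx. 0.333333)
U <= bound, so schedulable by RM sufficient condition.

0.3333


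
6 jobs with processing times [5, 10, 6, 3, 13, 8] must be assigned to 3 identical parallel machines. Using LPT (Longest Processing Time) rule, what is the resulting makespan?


Sort jobs in decreasing order (LPT): [13, 10, 8, 6, 5, 3]
Assign each job to the least loaded machine:
  Machine 1: jobs [13, 3], load = 16
  Machine 2: jobs [10, 5], load = 15
  Machine 3: jobs [8, 6], load = 14
Makespan = max load = 16

16


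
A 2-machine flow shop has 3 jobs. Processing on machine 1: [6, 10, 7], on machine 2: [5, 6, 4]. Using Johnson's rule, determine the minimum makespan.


Apply Johnson's rule:
  Group 1 (a <= b): []
  Group 2 (a > b): [(2, 10, 6), (1, 6, 5), (3, 7, 4)]
Optimal job order: [2, 1, 3]
Schedule:
  Job 2: M1 done at 10, M2 done at 16
  Job 1: M1 done at 16, M2 done at 21
  Job 3: M1 done at 23, M2 done at 27
Makespan = 27

27


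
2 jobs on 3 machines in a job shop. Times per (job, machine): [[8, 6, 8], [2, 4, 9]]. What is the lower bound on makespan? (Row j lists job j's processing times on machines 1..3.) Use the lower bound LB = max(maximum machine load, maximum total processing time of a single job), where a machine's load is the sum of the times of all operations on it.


Machine loads:
  Machine 1: 8 + 2 = 10
  Machine 2: 6 + 4 = 10
  Machine 3: 8 + 9 = 17
Max machine load = 17
Job totals:
  Job 1: 22
  Job 2: 15
Max job total = 22
Lower bound = max(17, 22) = 22

22


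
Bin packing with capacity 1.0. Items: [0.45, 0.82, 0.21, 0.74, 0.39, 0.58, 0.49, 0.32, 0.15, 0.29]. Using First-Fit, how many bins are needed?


Place items sequentially using First-Fit:
  Item 0.45 -> new Bin 1
  Item 0.82 -> new Bin 2
  Item 0.21 -> Bin 1 (now 0.66)
  Item 0.74 -> new Bin 3
  Item 0.39 -> new Bin 4
  Item 0.58 -> Bin 4 (now 0.97)
  Item 0.49 -> new Bin 5
  Item 0.32 -> Bin 1 (now 0.98)
  Item 0.15 -> Bin 2 (now 0.97)
  Item 0.29 -> Bin 5 (now 0.78)
Total bins used = 5

5


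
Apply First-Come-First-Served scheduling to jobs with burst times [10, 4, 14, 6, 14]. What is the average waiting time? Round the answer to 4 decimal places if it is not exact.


FCFS order (as given): [10, 4, 14, 6, 14]
Waiting times:
  Job 1: wait = 0
  Job 2: wait = 10
  Job 3: wait = 14
  Job 4: wait = 28
  Job 5: wait = 34
Sum of waiting times = 86
Average waiting time = 86/5 = 17.2

17.2


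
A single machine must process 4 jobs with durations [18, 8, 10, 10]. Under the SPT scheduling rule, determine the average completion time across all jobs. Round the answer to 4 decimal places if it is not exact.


Sort jobs by processing time (SPT order): [8, 10, 10, 18]
Compute completion times sequentially:
  Job 1: processing = 8, completes at 8
  Job 2: processing = 10, completes at 18
  Job 3: processing = 10, completes at 28
  Job 4: processing = 18, completes at 46
Sum of completion times = 100
Average completion time = 100/4 = 25.0

25.0


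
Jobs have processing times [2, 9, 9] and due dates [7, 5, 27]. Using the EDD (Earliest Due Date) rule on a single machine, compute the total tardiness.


Sort by due date (EDD order): [(9, 5), (2, 7), (9, 27)]
Compute completion times and tardiness:
  Job 1: p=9, d=5, C=9, tardiness=max(0,9-5)=4
  Job 2: p=2, d=7, C=11, tardiness=max(0,11-7)=4
  Job 3: p=9, d=27, C=20, tardiness=max(0,20-27)=0
Total tardiness = 8

8


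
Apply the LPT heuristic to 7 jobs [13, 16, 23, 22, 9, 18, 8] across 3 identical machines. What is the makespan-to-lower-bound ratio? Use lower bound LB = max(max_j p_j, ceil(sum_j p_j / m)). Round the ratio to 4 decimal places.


LPT order: [23, 22, 18, 16, 13, 9, 8]
Machine loads after assignment: [40, 35, 34]
LPT makespan = 40
Lower bound = max(max_job, ceil(total/3)) = max(23, 37) = 37
Ratio = 40 / 37 = 1.0811

1.0811


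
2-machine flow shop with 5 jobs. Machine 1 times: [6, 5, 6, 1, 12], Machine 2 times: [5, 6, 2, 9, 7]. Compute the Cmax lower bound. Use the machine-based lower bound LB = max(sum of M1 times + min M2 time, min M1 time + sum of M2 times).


LB1 = sum(M1 times) + min(M2 times) = 30 + 2 = 32
LB2 = min(M1 times) + sum(M2 times) = 1 + 29 = 30
Lower bound = max(LB1, LB2) = max(32, 30) = 32

32


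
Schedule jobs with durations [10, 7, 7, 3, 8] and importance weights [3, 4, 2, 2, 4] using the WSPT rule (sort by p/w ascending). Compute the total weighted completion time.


Compute p/w ratios and sort ascending (WSPT): [(3, 2), (7, 4), (8, 4), (10, 3), (7, 2)]
Compute weighted completion times:
  Job (p=3,w=2): C=3, w*C=2*3=6
  Job (p=7,w=4): C=10, w*C=4*10=40
  Job (p=8,w=4): C=18, w*C=4*18=72
  Job (p=10,w=3): C=28, w*C=3*28=84
  Job (p=7,w=2): C=35, w*C=2*35=70
Total weighted completion time = 272

272


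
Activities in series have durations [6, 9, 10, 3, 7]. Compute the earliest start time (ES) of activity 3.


Activity 3 starts after activities 1 through 2 complete.
Predecessor durations: [6, 9]
ES = 6 + 9 = 15

15


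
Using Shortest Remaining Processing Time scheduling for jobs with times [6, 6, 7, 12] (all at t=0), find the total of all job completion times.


Since all jobs arrive at t=0, SRPT equals SPT ordering.
SPT order: [6, 6, 7, 12]
Completion times:
  Job 1: p=6, C=6
  Job 2: p=6, C=12
  Job 3: p=7, C=19
  Job 4: p=12, C=31
Total completion time = 6 + 12 + 19 + 31 = 68

68


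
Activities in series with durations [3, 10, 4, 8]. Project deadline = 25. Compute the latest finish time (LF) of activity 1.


LF(activity 1) = deadline - sum of successor durations
Successors: activities 2 through 4 with durations [10, 4, 8]
Sum of successor durations = 22
LF = 25 - 22 = 3

3


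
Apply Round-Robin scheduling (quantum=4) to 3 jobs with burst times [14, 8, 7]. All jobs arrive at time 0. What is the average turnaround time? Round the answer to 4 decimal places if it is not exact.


Time quantum = 4
Execution trace:
  J1 runs 4 units, time = 4
  J2 runs 4 units, time = 8
  J3 runs 4 units, time = 12
  J1 runs 4 units, time = 16
  J2 runs 4 units, time = 20
  J3 runs 3 units, time = 23
  J1 runs 4 units, time = 27
  J1 runs 2 units, time = 29
Finish times: [29, 20, 23]
Average turnaround = 72/3 = 24.0

24.0


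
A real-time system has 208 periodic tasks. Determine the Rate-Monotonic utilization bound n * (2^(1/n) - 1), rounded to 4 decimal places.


Compute 2^(1/208) = 1.0033379971
Subtract 1: 1.0033379971 - 1 = 0.0033379971
Multiply by n: 208 * 0.0033379971 = 0.6943033968
Round to 4 dp: 0.6943

0.6943


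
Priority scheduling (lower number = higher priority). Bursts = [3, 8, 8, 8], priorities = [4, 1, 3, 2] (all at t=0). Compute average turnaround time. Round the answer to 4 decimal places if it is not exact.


Sort by priority (ascending = highest first):
Order: [(1, 8), (2, 8), (3, 8), (4, 3)]
Completion times:
  Priority 1, burst=8, C=8
  Priority 2, burst=8, C=16
  Priority 3, burst=8, C=24
  Priority 4, burst=3, C=27
Average turnaround = 75/4 = 18.75

18.75


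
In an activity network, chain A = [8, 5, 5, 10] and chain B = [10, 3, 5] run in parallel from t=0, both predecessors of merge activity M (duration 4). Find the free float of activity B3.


ES(B3) = sum of predecessors on chain B = 13
EF(B3) = ES + duration = 13 + 5 = 18
Successor of B3 is M. ES(M) = max(sum(A), sum(B)) = max(28, 18) = 28
Free float = ES(successor) - EF(current) = 28 - 18 = 10

10


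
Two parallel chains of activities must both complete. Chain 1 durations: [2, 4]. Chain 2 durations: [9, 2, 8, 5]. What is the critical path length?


Path A total = 2 + 4 = 6
Path B total = 9 + 2 + 8 + 5 = 24
Critical path = longest path = max(6, 24) = 24

24


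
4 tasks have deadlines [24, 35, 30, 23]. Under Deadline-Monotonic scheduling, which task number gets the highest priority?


Sort tasks by relative deadline (ascending):
  Task 4: deadline = 23
  Task 1: deadline = 24
  Task 3: deadline = 30
  Task 2: deadline = 35
Priority order (highest first): [4, 1, 3, 2]
Highest priority task = 4

4


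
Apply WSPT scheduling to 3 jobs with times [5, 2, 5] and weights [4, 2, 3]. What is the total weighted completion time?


Compute p/w ratios and sort ascending (WSPT): [(2, 2), (5, 4), (5, 3)]
Compute weighted completion times:
  Job (p=2,w=2): C=2, w*C=2*2=4
  Job (p=5,w=4): C=7, w*C=4*7=28
  Job (p=5,w=3): C=12, w*C=3*12=36
Total weighted completion time = 68

68


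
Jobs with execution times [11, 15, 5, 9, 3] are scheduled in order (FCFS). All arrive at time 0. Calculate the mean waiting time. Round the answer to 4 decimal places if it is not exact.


FCFS order (as given): [11, 15, 5, 9, 3]
Waiting times:
  Job 1: wait = 0
  Job 2: wait = 11
  Job 3: wait = 26
  Job 4: wait = 31
  Job 5: wait = 40
Sum of waiting times = 108
Average waiting time = 108/5 = 21.6

21.6


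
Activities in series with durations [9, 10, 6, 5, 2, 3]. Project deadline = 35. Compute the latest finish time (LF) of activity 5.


LF(activity 5) = deadline - sum of successor durations
Successors: activities 6 through 6 with durations [3]
Sum of successor durations = 3
LF = 35 - 3 = 32

32


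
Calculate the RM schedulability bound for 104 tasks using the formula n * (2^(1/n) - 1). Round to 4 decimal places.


Compute 2^(1/104) = 1.0066871365
Subtract 1: 1.0066871365 - 1 = 0.0066871365
Multiply by n: 104 * 0.0066871365 = 0.6954621960
Round to 4 dp: 0.6955

0.6955


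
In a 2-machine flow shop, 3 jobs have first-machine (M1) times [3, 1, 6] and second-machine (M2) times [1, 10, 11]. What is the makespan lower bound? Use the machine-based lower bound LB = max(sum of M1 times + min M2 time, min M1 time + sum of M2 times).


LB1 = sum(M1 times) + min(M2 times) = 10 + 1 = 11
LB2 = min(M1 times) + sum(M2 times) = 1 + 22 = 23
Lower bound = max(LB1, LB2) = max(11, 23) = 23

23


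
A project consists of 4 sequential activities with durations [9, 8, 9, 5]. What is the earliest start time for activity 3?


Activity 3 starts after activities 1 through 2 complete.
Predecessor durations: [9, 8]
ES = 9 + 8 = 17

17


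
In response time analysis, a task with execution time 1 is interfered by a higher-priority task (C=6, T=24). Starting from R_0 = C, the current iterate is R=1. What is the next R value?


R_next = C + ceil(R_prev / T_hp) * C_hp
ceil(1 / 24) = ceil(0.0417) = 1
Interference = 1 * 6 = 6
R_next = 1 + 6 = 7

7


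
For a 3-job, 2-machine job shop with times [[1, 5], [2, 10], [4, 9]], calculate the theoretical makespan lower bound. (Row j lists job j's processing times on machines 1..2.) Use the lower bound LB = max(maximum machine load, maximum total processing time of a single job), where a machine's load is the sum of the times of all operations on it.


Machine loads:
  Machine 1: 1 + 2 + 4 = 7
  Machine 2: 5 + 10 + 9 = 24
Max machine load = 24
Job totals:
  Job 1: 6
  Job 2: 12
  Job 3: 13
Max job total = 13
Lower bound = max(24, 13) = 24

24


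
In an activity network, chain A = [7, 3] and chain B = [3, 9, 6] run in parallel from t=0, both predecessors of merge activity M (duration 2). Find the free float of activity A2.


ES(A2) = sum of predecessors on chain A = 7
EF(A2) = ES + duration = 7 + 3 = 10
Successor of A2 is M. ES(M) = max(sum(A), sum(B)) = max(10, 18) = 18
Free float = ES(successor) - EF(current) = 18 - 10 = 8

8


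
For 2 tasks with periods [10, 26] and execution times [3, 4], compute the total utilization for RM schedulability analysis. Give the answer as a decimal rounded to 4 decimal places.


Compute individual utilizations (exact fractions):
  Task 1: C/T = 3/10 (approx. 0.3)
  Task 2: C/T = 4/26 = 2/13 (approx. 0.1538)
Total utilization U = 3/10 + 2/13 = 59/130
Rounded to 4 decimal places: U = 0.4538
RM (Liu & Layland) bound for 2 tasks = 0.828427; compare with U = 59/130 (approx. 0.453846)
U <= bound, so schedulable by RM sufficient condition.

0.4538


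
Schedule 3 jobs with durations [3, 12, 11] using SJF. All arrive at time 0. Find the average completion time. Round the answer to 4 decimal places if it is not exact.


SJF order (ascending): [3, 11, 12]
Completion times:
  Job 1: burst=3, C=3
  Job 2: burst=11, C=14
  Job 3: burst=12, C=26
Average completion = 43/3 = 14.3333

14.3333


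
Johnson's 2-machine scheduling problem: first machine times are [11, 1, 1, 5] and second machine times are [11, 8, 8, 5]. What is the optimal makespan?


Apply Johnson's rule:
  Group 1 (a <= b): [(2, 1, 8), (3, 1, 8), (4, 5, 5), (1, 11, 11)]
  Group 2 (a > b): []
Optimal job order: [2, 3, 4, 1]
Schedule:
  Job 2: M1 done at 1, M2 done at 9
  Job 3: M1 done at 2, M2 done at 17
  Job 4: M1 done at 7, M2 done at 22
  Job 1: M1 done at 18, M2 done at 33
Makespan = 33

33


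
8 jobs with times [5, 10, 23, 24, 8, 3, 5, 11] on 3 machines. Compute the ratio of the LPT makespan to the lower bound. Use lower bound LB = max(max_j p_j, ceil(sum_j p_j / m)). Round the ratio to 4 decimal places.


LPT order: [24, 23, 11, 10, 8, 5, 5, 3]
Machine loads after assignment: [29, 31, 29]
LPT makespan = 31
Lower bound = max(max_job, ceil(total/3)) = max(24, 30) = 30
Ratio = 31 / 30 = 1.0333

1.0333


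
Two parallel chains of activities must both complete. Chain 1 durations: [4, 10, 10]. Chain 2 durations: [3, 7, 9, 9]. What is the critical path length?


Path A total = 4 + 10 + 10 = 24
Path B total = 3 + 7 + 9 + 9 = 28
Critical path = longest path = max(24, 28) = 28

28


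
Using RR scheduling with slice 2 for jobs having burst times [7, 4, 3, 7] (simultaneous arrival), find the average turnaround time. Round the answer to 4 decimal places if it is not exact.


Time quantum = 2
Execution trace:
  J1 runs 2 units, time = 2
  J2 runs 2 units, time = 4
  J3 runs 2 units, time = 6
  J4 runs 2 units, time = 8
  J1 runs 2 units, time = 10
  J2 runs 2 units, time = 12
  J3 runs 1 units, time = 13
  J4 runs 2 units, time = 15
  J1 runs 2 units, time = 17
  J4 runs 2 units, time = 19
  J1 runs 1 units, time = 20
  J4 runs 1 units, time = 21
Finish times: [20, 12, 13, 21]
Average turnaround = 66/4 = 16.5

16.5


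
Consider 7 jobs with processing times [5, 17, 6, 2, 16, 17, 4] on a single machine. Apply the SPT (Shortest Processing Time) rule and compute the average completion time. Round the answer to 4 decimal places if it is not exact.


Sort jobs by processing time (SPT order): [2, 4, 5, 6, 16, 17, 17]
Compute completion times sequentially:
  Job 1: processing = 2, completes at 2
  Job 2: processing = 4, completes at 6
  Job 3: processing = 5, completes at 11
  Job 4: processing = 6, completes at 17
  Job 5: processing = 16, completes at 33
  Job 6: processing = 17, completes at 50
  Job 7: processing = 17, completes at 67
Sum of completion times = 186
Average completion time = 186/7 = 26.5714

26.5714


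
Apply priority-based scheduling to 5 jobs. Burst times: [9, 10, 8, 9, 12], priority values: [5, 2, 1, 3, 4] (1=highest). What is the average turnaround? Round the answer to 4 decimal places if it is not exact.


Sort by priority (ascending = highest first):
Order: [(1, 8), (2, 10), (3, 9), (4, 12), (5, 9)]
Completion times:
  Priority 1, burst=8, C=8
  Priority 2, burst=10, C=18
  Priority 3, burst=9, C=27
  Priority 4, burst=12, C=39
  Priority 5, burst=9, C=48
Average turnaround = 140/5 = 28.0

28.0


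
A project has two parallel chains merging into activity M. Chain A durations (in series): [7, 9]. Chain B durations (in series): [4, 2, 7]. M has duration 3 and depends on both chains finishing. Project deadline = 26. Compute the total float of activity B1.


Forward pass: ES(B1) = sum of predecessors on chain B = 0
EF = ES + duration = 0 + 4 = 4
Backward pass: LF(M) = deadline = 26; LS(M) = 26 - 3 = 23
LF(B1) = LS(M) - sum(successors on chain B) = 23 - 9 = 14
LS = LF - duration = 14 - 4 = 10
Total float = LS - ES = 10 - 0 = 10

10


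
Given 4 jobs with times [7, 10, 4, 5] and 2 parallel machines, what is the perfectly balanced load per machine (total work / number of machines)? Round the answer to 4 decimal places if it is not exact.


Total processing time = 7 + 10 + 4 + 5 = 26
Number of machines = 2
Ideal balanced load = 26 / 2 = 13.0

13.0


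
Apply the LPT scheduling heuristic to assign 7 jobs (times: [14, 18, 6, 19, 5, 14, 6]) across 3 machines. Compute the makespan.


Sort jobs in decreasing order (LPT): [19, 18, 14, 14, 6, 6, 5]
Assign each job to the least loaded machine:
  Machine 1: jobs [19, 6], load = 25
  Machine 2: jobs [18, 6, 5], load = 29
  Machine 3: jobs [14, 14], load = 28
Makespan = max load = 29

29


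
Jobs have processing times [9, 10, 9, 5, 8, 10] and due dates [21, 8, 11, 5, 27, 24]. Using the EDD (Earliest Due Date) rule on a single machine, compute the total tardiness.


Sort by due date (EDD order): [(5, 5), (10, 8), (9, 11), (9, 21), (10, 24), (8, 27)]
Compute completion times and tardiness:
  Job 1: p=5, d=5, C=5, tardiness=max(0,5-5)=0
  Job 2: p=10, d=8, C=15, tardiness=max(0,15-8)=7
  Job 3: p=9, d=11, C=24, tardiness=max(0,24-11)=13
  Job 4: p=9, d=21, C=33, tardiness=max(0,33-21)=12
  Job 5: p=10, d=24, C=43, tardiness=max(0,43-24)=19
  Job 6: p=8, d=27, C=51, tardiness=max(0,51-27)=24
Total tardiness = 75

75


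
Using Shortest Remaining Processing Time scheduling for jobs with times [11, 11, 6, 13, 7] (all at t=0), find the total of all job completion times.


Since all jobs arrive at t=0, SRPT equals SPT ordering.
SPT order: [6, 7, 11, 11, 13]
Completion times:
  Job 1: p=6, C=6
  Job 2: p=7, C=13
  Job 3: p=11, C=24
  Job 4: p=11, C=35
  Job 5: p=13, C=48
Total completion time = 6 + 13 + 24 + 35 + 48 = 126

126


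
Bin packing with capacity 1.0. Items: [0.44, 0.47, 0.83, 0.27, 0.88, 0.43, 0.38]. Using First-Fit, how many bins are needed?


Place items sequentially using First-Fit:
  Item 0.44 -> new Bin 1
  Item 0.47 -> Bin 1 (now 0.91)
  Item 0.83 -> new Bin 2
  Item 0.27 -> new Bin 3
  Item 0.88 -> new Bin 4
  Item 0.43 -> Bin 3 (now 0.7)
  Item 0.38 -> new Bin 5
Total bins used = 5

5


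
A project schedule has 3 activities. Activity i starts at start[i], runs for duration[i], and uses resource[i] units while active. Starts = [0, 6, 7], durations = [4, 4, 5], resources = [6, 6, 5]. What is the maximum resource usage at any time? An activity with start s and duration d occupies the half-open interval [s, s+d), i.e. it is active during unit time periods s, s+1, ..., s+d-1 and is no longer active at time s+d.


Each activity i is active on [start_i, start_i + duration_i).
Compute total resource usage per time slot:
  t=0: active resources = [6], total = 6
  t=1: active resources = [6], total = 6
  t=2: active resources = [6], total = 6
  t=3: active resources = [6], total = 6
  t=4: active resources = [], total = 0
  t=5: active resources = [], total = 0
  t=6: active resources = [6], total = 6
  t=7: active resources = [6, 5], total = 11
  t=8: active resources = [6, 5], total = 11
  t=9: active resources = [6, 5], total = 11
  t=10: active resources = [5], total = 5
  t=11: active resources = [5], total = 5
Peak resource demand = 11

11


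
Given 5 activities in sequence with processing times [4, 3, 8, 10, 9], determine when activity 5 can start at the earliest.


Activity 5 starts after activities 1 through 4 complete.
Predecessor durations: [4, 3, 8, 10]
ES = 4 + 3 + 8 + 10 = 25

25


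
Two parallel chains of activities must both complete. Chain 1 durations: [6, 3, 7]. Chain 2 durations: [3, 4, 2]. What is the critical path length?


Path A total = 6 + 3 + 7 = 16
Path B total = 3 + 4 + 2 = 9
Critical path = longest path = max(16, 9) = 16

16


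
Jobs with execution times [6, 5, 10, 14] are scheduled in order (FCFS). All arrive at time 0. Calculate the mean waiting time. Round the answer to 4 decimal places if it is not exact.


FCFS order (as given): [6, 5, 10, 14]
Waiting times:
  Job 1: wait = 0
  Job 2: wait = 6
  Job 3: wait = 11
  Job 4: wait = 21
Sum of waiting times = 38
Average waiting time = 38/4 = 9.5

9.5


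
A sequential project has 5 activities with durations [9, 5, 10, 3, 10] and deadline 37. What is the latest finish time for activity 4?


LF(activity 4) = deadline - sum of successor durations
Successors: activities 5 through 5 with durations [10]
Sum of successor durations = 10
LF = 37 - 10 = 27

27


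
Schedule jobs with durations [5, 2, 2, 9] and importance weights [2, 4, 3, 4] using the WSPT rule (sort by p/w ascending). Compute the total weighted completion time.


Compute p/w ratios and sort ascending (WSPT): [(2, 4), (2, 3), (9, 4), (5, 2)]
Compute weighted completion times:
  Job (p=2,w=4): C=2, w*C=4*2=8
  Job (p=2,w=3): C=4, w*C=3*4=12
  Job (p=9,w=4): C=13, w*C=4*13=52
  Job (p=5,w=2): C=18, w*C=2*18=36
Total weighted completion time = 108

108


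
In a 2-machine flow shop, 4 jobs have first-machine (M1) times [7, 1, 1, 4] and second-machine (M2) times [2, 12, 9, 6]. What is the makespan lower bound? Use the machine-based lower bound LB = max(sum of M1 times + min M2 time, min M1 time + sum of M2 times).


LB1 = sum(M1 times) + min(M2 times) = 13 + 2 = 15
LB2 = min(M1 times) + sum(M2 times) = 1 + 29 = 30
Lower bound = max(LB1, LB2) = max(15, 30) = 30

30


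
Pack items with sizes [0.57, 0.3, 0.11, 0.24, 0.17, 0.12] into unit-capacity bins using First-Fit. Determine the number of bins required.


Place items sequentially using First-Fit:
  Item 0.57 -> new Bin 1
  Item 0.3 -> Bin 1 (now 0.87)
  Item 0.11 -> Bin 1 (now 0.98)
  Item 0.24 -> new Bin 2
  Item 0.17 -> Bin 2 (now 0.41)
  Item 0.12 -> Bin 2 (now 0.53)
Total bins used = 2

2


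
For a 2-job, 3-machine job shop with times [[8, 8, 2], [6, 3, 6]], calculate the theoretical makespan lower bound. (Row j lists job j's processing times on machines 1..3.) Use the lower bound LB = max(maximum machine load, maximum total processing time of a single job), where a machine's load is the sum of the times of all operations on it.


Machine loads:
  Machine 1: 8 + 6 = 14
  Machine 2: 8 + 3 = 11
  Machine 3: 2 + 6 = 8
Max machine load = 14
Job totals:
  Job 1: 18
  Job 2: 15
Max job total = 18
Lower bound = max(14, 18) = 18

18


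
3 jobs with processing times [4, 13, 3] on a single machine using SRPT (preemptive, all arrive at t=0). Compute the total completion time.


Since all jobs arrive at t=0, SRPT equals SPT ordering.
SPT order: [3, 4, 13]
Completion times:
  Job 1: p=3, C=3
  Job 2: p=4, C=7
  Job 3: p=13, C=20
Total completion time = 3 + 7 + 20 = 30

30


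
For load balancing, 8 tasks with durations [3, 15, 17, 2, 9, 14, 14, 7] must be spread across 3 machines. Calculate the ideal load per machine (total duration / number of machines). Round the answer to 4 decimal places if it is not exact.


Total processing time = 3 + 15 + 17 + 2 + 9 + 14 + 14 + 7 = 81
Number of machines = 3
Ideal balanced load = 81 / 3 = 27.0

27.0


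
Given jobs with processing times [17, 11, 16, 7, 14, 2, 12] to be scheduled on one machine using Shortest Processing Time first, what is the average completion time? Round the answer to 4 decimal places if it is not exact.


Sort jobs by processing time (SPT order): [2, 7, 11, 12, 14, 16, 17]
Compute completion times sequentially:
  Job 1: processing = 2, completes at 2
  Job 2: processing = 7, completes at 9
  Job 3: processing = 11, completes at 20
  Job 4: processing = 12, completes at 32
  Job 5: processing = 14, completes at 46
  Job 6: processing = 16, completes at 62
  Job 7: processing = 17, completes at 79
Sum of completion times = 250
Average completion time = 250/7 = 35.7143

35.7143


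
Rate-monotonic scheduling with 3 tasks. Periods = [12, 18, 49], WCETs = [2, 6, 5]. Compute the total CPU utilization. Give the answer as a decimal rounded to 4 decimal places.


Compute individual utilizations (exact fractions):
  Task 1: C/T = 2/12 = 1/6 (approx. 0.1667)
  Task 2: C/T = 6/18 = 1/3 (approx. 0.3333)
  Task 3: C/T = 5/49 (approx. 0.102)
Total utilization U = 1/6 + 1/3 + 5/49 = 59/98
Rounded to 4 decimal places: U = 0.6020
RM (Liu & Layland) bound for 3 tasks = 0.779763; compare with U = 59/98 (approx. 0.602041)
U <= bound, so schedulable by RM sufficient condition.

0.6020


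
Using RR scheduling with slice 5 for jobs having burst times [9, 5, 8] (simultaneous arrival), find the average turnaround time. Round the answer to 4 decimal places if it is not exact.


Time quantum = 5
Execution trace:
  J1 runs 5 units, time = 5
  J2 runs 5 units, time = 10
  J3 runs 5 units, time = 15
  J1 runs 4 units, time = 19
  J3 runs 3 units, time = 22
Finish times: [19, 10, 22]
Average turnaround = 51/3 = 17.0

17.0


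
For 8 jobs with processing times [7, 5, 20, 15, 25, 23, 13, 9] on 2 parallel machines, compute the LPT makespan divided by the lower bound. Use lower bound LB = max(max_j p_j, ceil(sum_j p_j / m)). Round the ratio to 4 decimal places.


LPT order: [25, 23, 20, 15, 13, 9, 7, 5]
Machine loads after assignment: [58, 59]
LPT makespan = 59
Lower bound = max(max_job, ceil(total/2)) = max(25, 59) = 59
Ratio = 59 / 59 = 1.0

1.0


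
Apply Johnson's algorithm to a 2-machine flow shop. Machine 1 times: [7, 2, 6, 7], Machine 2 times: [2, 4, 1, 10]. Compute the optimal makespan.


Apply Johnson's rule:
  Group 1 (a <= b): [(2, 2, 4), (4, 7, 10)]
  Group 2 (a > b): [(1, 7, 2), (3, 6, 1)]
Optimal job order: [2, 4, 1, 3]
Schedule:
  Job 2: M1 done at 2, M2 done at 6
  Job 4: M1 done at 9, M2 done at 19
  Job 1: M1 done at 16, M2 done at 21
  Job 3: M1 done at 22, M2 done at 23
Makespan = 23

23


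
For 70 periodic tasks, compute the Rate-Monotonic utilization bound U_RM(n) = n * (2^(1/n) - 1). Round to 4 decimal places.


Compute 2^(1/70) = 1.0099512906
Subtract 1: 1.0099512906 - 1 = 0.0099512906
Multiply by n: 70 * 0.0099512906 = 0.6965903420
Round to 4 dp: 0.6966

0.6966


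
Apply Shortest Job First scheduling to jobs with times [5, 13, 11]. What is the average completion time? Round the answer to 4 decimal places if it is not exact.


SJF order (ascending): [5, 11, 13]
Completion times:
  Job 1: burst=5, C=5
  Job 2: burst=11, C=16
  Job 3: burst=13, C=29
Average completion = 50/3 = 16.6667

16.6667


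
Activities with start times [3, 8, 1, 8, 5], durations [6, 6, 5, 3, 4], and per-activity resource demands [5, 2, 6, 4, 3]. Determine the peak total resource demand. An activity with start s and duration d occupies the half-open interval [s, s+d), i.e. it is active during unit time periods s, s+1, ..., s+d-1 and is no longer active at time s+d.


Each activity i is active on [start_i, start_i + duration_i).
Compute total resource usage per time slot:
  t=0: active resources = [], total = 0
  t=1: active resources = [6], total = 6
  t=2: active resources = [6], total = 6
  t=3: active resources = [5, 6], total = 11
  t=4: active resources = [5, 6], total = 11
  t=5: active resources = [5, 6, 3], total = 14
  t=6: active resources = [5, 3], total = 8
  t=7: active resources = [5, 3], total = 8
  t=8: active resources = [5, 2, 4, 3], total = 14
  t=9: active resources = [2, 4], total = 6
  t=10: active resources = [2, 4], total = 6
  t=11: active resources = [2], total = 2
  t=12: active resources = [2], total = 2
  t=13: active resources = [2], total = 2
Peak resource demand = 14

14


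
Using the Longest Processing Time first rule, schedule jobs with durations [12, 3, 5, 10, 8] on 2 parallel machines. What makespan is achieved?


Sort jobs in decreasing order (LPT): [12, 10, 8, 5, 3]
Assign each job to the least loaded machine:
  Machine 1: jobs [12, 5, 3], load = 20
  Machine 2: jobs [10, 8], load = 18
Makespan = max load = 20

20


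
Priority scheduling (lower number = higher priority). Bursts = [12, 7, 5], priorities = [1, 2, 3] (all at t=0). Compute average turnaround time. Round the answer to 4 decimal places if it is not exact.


Sort by priority (ascending = highest first):
Order: [(1, 12), (2, 7), (3, 5)]
Completion times:
  Priority 1, burst=12, C=12
  Priority 2, burst=7, C=19
  Priority 3, burst=5, C=24
Average turnaround = 55/3 = 18.3333

18.3333


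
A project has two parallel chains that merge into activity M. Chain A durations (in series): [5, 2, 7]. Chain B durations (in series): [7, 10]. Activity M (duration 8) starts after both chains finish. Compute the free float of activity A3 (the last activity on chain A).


ES(A3) = sum of predecessors on chain A = 7
EF(A3) = ES + duration = 7 + 7 = 14
Successor of A3 is M. ES(M) = max(sum(A), sum(B)) = max(14, 17) = 17
Free float = ES(successor) - EF(current) = 17 - 14 = 3

3


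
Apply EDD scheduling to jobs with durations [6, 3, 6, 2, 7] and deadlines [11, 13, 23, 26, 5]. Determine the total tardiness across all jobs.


Sort by due date (EDD order): [(7, 5), (6, 11), (3, 13), (6, 23), (2, 26)]
Compute completion times and tardiness:
  Job 1: p=7, d=5, C=7, tardiness=max(0,7-5)=2
  Job 2: p=6, d=11, C=13, tardiness=max(0,13-11)=2
  Job 3: p=3, d=13, C=16, tardiness=max(0,16-13)=3
  Job 4: p=6, d=23, C=22, tardiness=max(0,22-23)=0
  Job 5: p=2, d=26, C=24, tardiness=max(0,24-26)=0
Total tardiness = 7

7


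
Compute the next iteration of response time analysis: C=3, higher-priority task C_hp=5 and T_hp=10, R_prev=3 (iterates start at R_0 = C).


R_next = C + ceil(R_prev / T_hp) * C_hp
ceil(3 / 10) = ceil(0.3) = 1
Interference = 1 * 5 = 5
R_next = 3 + 5 = 8

8


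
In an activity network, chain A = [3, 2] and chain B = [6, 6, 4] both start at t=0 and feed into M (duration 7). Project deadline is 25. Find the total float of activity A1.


Forward pass: ES(A1) = sum of predecessors on chain A = 0
EF = ES + duration = 0 + 3 = 3
Backward pass: LF(M) = deadline = 25; LS(M) = 25 - 7 = 18
LF(A1) = LS(M) - sum(successors on chain A) = 18 - 2 = 16
LS = LF - duration = 16 - 3 = 13
Total float = LS - ES = 13 - 0 = 13

13


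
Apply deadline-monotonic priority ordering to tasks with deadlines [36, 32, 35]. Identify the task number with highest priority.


Sort tasks by relative deadline (ascending):
  Task 2: deadline = 32
  Task 3: deadline = 35
  Task 1: deadline = 36
Priority order (highest first): [2, 3, 1]
Highest priority task = 2

2


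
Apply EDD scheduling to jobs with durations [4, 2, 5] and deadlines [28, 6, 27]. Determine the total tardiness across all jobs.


Sort by due date (EDD order): [(2, 6), (5, 27), (4, 28)]
Compute completion times and tardiness:
  Job 1: p=2, d=6, C=2, tardiness=max(0,2-6)=0
  Job 2: p=5, d=27, C=7, tardiness=max(0,7-27)=0
  Job 3: p=4, d=28, C=11, tardiness=max(0,11-28)=0
Total tardiness = 0

0
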